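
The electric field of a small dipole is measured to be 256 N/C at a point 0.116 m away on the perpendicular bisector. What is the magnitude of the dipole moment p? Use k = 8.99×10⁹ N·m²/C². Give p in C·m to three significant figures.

In the equatorial plane E = kp/r³, so p = Er³/(k).
p = (256)·(0.116)³ / (8.99×10⁹) = 4.445×10⁻¹¹ C·m.

p ≈ 4.44×10⁻¹¹ C·m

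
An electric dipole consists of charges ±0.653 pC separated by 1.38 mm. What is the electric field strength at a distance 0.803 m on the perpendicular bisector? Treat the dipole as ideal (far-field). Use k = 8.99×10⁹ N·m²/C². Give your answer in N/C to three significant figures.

E ≈ 1.56×10⁻⁵ N/C

Dipole moment p = qd = (6.53×10⁻¹³ C)(0.00138 m) = 9.011×10⁻¹⁶ C·m.
In the equatorial plane E = kp/r³.
E = (8.99×10⁹)(9.011×10⁻¹⁶) / (0.803)³ = 1.565×10⁻⁵ N/C.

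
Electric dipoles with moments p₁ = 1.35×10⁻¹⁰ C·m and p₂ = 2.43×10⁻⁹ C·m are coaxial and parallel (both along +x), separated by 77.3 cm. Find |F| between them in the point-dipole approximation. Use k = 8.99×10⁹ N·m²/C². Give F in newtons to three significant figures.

On-axis field of dipole 1 at distance r: E = 2kp₁/r³. Force on dipole 2 is F = p₂·dE/dr (gradient along axis).
dE/dr = −6kp₁/r⁴, so |F| = 6kp₁p₂/r⁴ (attractive for aligned moments).
F = 6(8.99×10⁹)(1.35×10⁻¹⁰)(2.43×10⁻⁹)/(0.773)⁴ = 4.956×10⁻⁸ N.

F ≈ 4.96×10⁻⁸ N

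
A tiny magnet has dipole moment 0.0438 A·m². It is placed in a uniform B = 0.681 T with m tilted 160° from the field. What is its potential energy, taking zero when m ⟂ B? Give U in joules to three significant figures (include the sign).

U ≈ 0.0280 J

U = −m·B = −mB cosθ.
U = −(0.0438)(0.681)·cos160° = 0.02803 J.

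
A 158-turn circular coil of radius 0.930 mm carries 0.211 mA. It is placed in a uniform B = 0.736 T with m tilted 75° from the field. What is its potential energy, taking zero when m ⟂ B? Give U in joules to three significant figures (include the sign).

U ≈ -1.73×10⁻⁸ J

m = NIA = NIπa² = 158·(2.11×10⁻⁴)·π·(9.30×10⁻⁴)² = 9.058×10⁻⁸ A·m².
U = −m·B = −mB cosθ.
U = −(9.058×10⁻⁸)(0.736)·cos75° = -1.725×10⁻⁸ J.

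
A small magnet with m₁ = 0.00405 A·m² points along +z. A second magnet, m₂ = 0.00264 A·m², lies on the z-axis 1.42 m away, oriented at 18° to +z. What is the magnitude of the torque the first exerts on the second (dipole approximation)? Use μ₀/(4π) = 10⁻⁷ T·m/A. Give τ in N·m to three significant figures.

Dipole B is on the axis of dipole A, so B₁ there is axial: B₁ = (μ₀/4π)·2m₁/r³ along +z.
B₁ = 2(10⁻⁷)(0.00405)/(1.42)³ = 2.829×10⁻¹⁰ T.
τ = m₂ B₁ sinθ.
τ = (0.00264)(2.829×10⁻¹⁰)·sin18° = 2.308×10⁻¹³ N·m.

τ ≈ 2.31×10⁻¹³ N·m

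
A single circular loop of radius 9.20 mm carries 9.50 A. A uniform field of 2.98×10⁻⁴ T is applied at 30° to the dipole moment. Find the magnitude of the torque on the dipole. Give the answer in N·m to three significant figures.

Magnetic moment m = IA = Iπa² = (9.50)·π·(0.00920)² = 0.002526 A·m².
Torque on a magnetic dipole: τ = mB sinθ.
τ = (0.002526)(2.98×10⁻⁴)·sin30° = 3.764×10⁻⁷ N·m.

τ ≈ 3.76×10⁻⁷ N·m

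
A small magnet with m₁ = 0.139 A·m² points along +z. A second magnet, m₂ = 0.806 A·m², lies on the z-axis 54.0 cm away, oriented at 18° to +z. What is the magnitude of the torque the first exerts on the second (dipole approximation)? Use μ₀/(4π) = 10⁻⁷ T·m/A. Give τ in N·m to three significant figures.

τ ≈ 4.40×10⁻⁸ N·m

Dipole B is on the axis of dipole A, so B₁ there is axial: B₁ = (μ₀/4π)·2m₁/r³ along +z.
B₁ = 2(10⁻⁷)(0.139)/(0.540)³ = 1.765×10⁻⁷ T.
τ = m₂ B₁ sinθ.
τ = (0.806)(1.765×10⁻⁷)·sin18° = 4.397×10⁻⁸ N·m.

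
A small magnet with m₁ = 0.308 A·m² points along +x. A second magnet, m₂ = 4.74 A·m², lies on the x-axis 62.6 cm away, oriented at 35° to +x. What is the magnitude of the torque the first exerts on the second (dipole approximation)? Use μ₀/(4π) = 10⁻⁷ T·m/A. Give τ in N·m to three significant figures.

Dipole B is on the axis of dipole A, so B₁ there is axial: B₁ = (μ₀/4π)·2m₁/r³ along +x.
B₁ = 2(10⁻⁷)(0.308)/(0.626)³ = 2.511×10⁻⁷ T.
τ = m₂ B₁ sinθ.
τ = (4.74)(2.511×10⁻⁷)·sin35° = 6.827×10⁻⁷ N·m.

τ ≈ 6.83×10⁻⁷ N·m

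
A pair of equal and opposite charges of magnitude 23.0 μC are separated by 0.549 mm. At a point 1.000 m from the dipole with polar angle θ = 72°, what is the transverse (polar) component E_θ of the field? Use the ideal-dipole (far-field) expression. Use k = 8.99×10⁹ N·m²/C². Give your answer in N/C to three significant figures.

E_θ ≈ 108 N/C

Dipole moment p = qd = (2.30×10⁻⁵ C)(5.49×10⁻⁴ m) = 1.263×10⁻⁸ C·m.
For a dipole, E_θ = (kp sinθ)/r³.
kp/r³ = (8.99×10⁹)(1.263×10⁻⁸)/(1.00)³ = 113.5 N/C.
E_θ = 113.5·sin72° = 108.0 N/C.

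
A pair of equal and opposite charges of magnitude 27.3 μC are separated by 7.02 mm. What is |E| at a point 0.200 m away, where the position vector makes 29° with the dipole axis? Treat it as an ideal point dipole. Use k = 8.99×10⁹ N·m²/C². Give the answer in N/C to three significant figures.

Dipole moment p = qd = (2.73×10⁻⁵ C)(0.00702 m) = 1.916×10⁻⁷ C·m.
At angle θ the dipole field magnitude is E = (kp/r³)·√(1 + 3cos²θ).
kp/r³ = (8.99×10⁹)(1.916×10⁻⁷) / (0.200)³ = 2.153×10⁵ N/C.
√(1 + 3cos²29°) = √(1 + 3·0.7650) = √3.2949 ≈ 1.8152.
E ≈ 2.153×10⁵ × 1.815 = 3.908×10⁵ N/C.

E ≈ 3.91×10⁵ N/C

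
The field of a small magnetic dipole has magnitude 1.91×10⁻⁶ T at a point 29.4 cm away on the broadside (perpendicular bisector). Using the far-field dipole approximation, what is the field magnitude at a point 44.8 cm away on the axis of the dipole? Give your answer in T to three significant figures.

Dipole fields scale as 1/r³ in the far field.
The axial field is twice the equatorial field at the same r, so the geometry factor is 2/1.
B₂ = B₁ · (2/1) · (r₁/r₂)³ = 1.91×10⁻⁶ · 2 · (29.4/44.8)³.
(r₁/r₂)³ = (0.6562)³ = 0.2826.
B₂ ≈ 1.080×10⁻⁶ T.

B ≈ 1.08×10⁻⁶ T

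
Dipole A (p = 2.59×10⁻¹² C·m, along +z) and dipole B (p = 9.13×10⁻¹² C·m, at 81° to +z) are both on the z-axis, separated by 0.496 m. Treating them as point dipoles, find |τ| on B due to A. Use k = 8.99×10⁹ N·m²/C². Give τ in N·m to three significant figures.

τ ≈ 3.44×10⁻¹² N·m

The second dipole sits on the axis of the first, so the field there is axial: E₁ = 2kp₁/r³ along +z.
E₁ = 2(8.99×10⁹)(2.59×10⁻¹²)/(0.496)³ = 0.3816 N/C.
Torque on the second dipole: τ = p₂ E₁ sinθ.
τ = (9.13×10⁻¹²)(0.3816)·sin81° = 3.441×10⁻¹² N·m.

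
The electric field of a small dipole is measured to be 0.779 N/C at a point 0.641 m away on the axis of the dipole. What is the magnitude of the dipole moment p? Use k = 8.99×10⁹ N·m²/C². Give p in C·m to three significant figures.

p ≈ 1.14×10⁻¹¹ C·m

On axis E = 2kp/r³, so p = Er³/(2k).
p = (0.779)·(0.641)³ / (2·8.99×10⁹) = 1.141×10⁻¹¹ C·m.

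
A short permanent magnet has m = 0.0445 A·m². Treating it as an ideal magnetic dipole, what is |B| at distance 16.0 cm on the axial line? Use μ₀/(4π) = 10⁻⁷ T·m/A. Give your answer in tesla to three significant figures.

B ≈ 2.17×10⁻⁶ T

On axis B = (μ₀/4π)·2m/r³.
B = 2·(10⁻⁷)·(0.0445) / (0.160)³ = 2.173×10⁻⁶ T.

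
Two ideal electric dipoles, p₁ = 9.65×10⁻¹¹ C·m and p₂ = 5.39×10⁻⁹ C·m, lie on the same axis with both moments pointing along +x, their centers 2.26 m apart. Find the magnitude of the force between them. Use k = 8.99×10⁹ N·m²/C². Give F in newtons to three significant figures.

On-axis field of dipole 1 at distance r: E = 2kp₁/r³. Force on dipole 2 is F = p₂·dE/dr (gradient along axis).
dE/dr = −6kp₁/r⁴, so |F| = 6kp₁p₂/r⁴ (attractive for aligned moments).
F = 6(8.99×10⁹)(9.65×10⁻¹¹)(5.39×10⁻⁹)/(2.26)⁴ = 1.075×10⁻⁹ N.

F ≈ 1.08×10⁻⁹ N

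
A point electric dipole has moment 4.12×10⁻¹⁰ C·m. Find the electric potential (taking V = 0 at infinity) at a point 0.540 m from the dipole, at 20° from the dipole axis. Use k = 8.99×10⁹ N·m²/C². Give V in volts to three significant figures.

V ≈ 11.9 V

The dipole potential is V = kp cosθ / r².
V = (8.99×10⁹)(4.12×10⁻¹⁰)·cos20° / (0.540)² = 11.94 V.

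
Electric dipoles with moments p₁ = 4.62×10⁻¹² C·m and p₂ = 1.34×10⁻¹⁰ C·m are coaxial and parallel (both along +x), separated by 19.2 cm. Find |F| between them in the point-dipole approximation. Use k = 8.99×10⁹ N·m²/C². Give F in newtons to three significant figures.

F ≈ 2.46×10⁻⁸ N

On-axis field of dipole 1 at distance r: E = 2kp₁/r³. Force on dipole 2 is F = p₂·dE/dr (gradient along axis).
dE/dr = −6kp₁/r⁴, so |F| = 6kp₁p₂/r⁴ (attractive for aligned moments).
F = 6(8.99×10⁹)(4.62×10⁻¹²)(1.34×10⁻¹⁰)/(0.192)⁴ = 2.457×10⁻⁸ N.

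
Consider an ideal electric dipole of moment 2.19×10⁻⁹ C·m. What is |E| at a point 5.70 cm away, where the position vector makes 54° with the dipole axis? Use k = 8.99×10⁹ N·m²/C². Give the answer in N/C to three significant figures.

At angle θ the dipole field magnitude is E = (kp/r³)·√(1 + 3cos²θ).
kp/r³ = (8.99×10⁹)(2.19×10⁻⁹) / (0.0570)³ = 1.063×10⁵ N/C.
√(1 + 3cos²54°) = √(1 + 3·0.3455) = √2.0365 ≈ 1.4271.
E ≈ 1.063×10⁵ × 1.427 = 1.517×10⁵ N/C.

E ≈ 1.52×10⁵ N/C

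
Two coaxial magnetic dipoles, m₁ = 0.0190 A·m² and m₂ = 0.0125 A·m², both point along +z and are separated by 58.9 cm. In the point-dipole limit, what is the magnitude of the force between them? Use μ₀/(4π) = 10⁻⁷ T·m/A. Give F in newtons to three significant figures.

On-axis B of dipole 1: B = (μ₀/4π)·2m₁/r³. Force on dipole 2: F = m₂·dB/dr.
dB/dr = −(μ₀/4π)·6m₁/r⁴, so |F| = (μ₀/4π)·6m₁m₂/r⁴.
F = 6(10⁻⁷)(0.0190)(0.0125)/(0.589)⁴ = 1.184×10⁻⁹ N.

F ≈ 1.18×10⁻⁹ N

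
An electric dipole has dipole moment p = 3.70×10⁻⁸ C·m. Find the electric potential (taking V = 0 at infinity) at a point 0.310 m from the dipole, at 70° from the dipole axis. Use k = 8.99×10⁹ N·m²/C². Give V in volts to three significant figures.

V ≈ 1180 V

The dipole potential is V = kp cosθ / r².
V = (8.99×10⁹)(3.70×10⁻⁸)·cos70° / (0.310)² = 1184 V.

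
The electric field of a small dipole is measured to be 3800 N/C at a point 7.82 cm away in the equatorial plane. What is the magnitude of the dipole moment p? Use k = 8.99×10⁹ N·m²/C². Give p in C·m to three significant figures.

In the equatorial plane E = kp/r³, so p = Er³/(k).
p = (3800)·(0.0782)³ / (8.99×10⁹) = 2.021×10⁻¹⁰ C·m.

p ≈ 2.02×10⁻¹⁰ C·m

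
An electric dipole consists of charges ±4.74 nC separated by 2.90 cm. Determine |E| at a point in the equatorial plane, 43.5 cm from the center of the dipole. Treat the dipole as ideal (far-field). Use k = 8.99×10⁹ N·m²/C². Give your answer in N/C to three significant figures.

Dipole moment p = qd = (4.74×10⁻⁹ C)(0.0290 m) = 1.375×10⁻¹⁰ C·m.
On the perpendicular bisector E = kp/r³ (half the axial value at the same distance).
E = (8.99×10⁹)(1.375×10⁻¹⁰) / (0.435)³ = 15.02 N/C.

E ≈ 15.0 N/C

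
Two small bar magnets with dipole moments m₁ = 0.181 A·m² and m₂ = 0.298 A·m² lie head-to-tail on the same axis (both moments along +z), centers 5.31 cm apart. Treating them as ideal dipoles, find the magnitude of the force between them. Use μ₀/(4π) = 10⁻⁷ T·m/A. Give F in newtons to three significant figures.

F ≈ 0.00407 N

On-axis B of dipole 1: B = (μ₀/4π)·2m₁/r³. Force on dipole 2: F = m₂·dB/dr.
dB/dr = −(μ₀/4π)·6m₁/r⁴, so |F| = (μ₀/4π)·6m₁m₂/r⁴.
F = 6(10⁻⁷)(0.181)(0.298)/(0.0531)⁴ = 0.004071 N.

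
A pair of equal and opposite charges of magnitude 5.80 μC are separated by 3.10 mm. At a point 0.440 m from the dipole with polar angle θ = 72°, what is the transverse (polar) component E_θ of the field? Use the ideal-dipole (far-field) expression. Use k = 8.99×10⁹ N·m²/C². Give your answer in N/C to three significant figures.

Dipole moment p = qd = (5.80×10⁻⁶ C)(0.00310 m) = 1.798×10⁻⁸ C·m.
For a dipole, E_θ = (kp sinθ)/r³.
kp/r³ = (8.99×10⁹)(1.798×10⁻⁸)/(0.440)³ = 1898 N/C.
E_θ = 1898·sin72° = 1805 N/C.

E_θ ≈ 1800 N/C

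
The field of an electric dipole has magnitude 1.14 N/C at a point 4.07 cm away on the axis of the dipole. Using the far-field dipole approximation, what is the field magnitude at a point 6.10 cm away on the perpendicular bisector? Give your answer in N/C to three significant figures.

E ≈ 0.169 N/C

Dipole fields scale as 1/r³ in the far field.
The axial field is twice the equatorial field at the same r, so the geometry factor is 1/2.
E₂ = E₁ · (1/2) · (r₁/r₂)³ = 1.14 · 0.5 · (4.07/6.10)³.
(r₁/r₂)³ = (0.6672)³ = 0.297.
E₂ ≈ 0.1693 N/C.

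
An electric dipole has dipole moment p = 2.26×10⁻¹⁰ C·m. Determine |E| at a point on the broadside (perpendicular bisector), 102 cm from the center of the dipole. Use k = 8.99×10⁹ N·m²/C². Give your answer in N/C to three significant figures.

E ≈ 1.91 N/C

On the perpendicular bisector E = kp/r³ (half the axial value at the same distance).
E = (8.99×10⁹)(2.26×10⁻¹⁰) / (1.02)³ = 1.915 N/C.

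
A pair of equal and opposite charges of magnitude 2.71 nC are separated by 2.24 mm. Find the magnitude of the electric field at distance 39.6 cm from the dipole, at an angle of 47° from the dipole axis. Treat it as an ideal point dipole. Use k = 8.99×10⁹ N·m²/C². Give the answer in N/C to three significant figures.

Dipole moment p = qd = (2.71×10⁻⁹ C)(0.00224 m) = 6.07×10⁻¹² C·m.
At angle θ the dipole field magnitude is E = (kp/r³)·√(1 + 3cos²θ).
kp/r³ = (8.99×10⁹)(6.07×10⁻¹²) / (0.396)³ = 0.8787 N/C.
√(1 + 3cos²47°) = √(1 + 3·0.4651) = √2.3954 ≈ 1.5477.
E ≈ 0.8787 × 1.548 = 1.360 N/C.

E ≈ 1.36 N/C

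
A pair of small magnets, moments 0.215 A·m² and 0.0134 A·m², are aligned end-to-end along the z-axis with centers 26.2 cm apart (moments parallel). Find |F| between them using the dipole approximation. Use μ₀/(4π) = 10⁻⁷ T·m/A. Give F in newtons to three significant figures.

F ≈ 3.67×10⁻⁷ N

On-axis B of dipole 1: B = (μ₀/4π)·2m₁/r³. Force on dipole 2: F = m₂·dB/dr.
dB/dr = −(μ₀/4π)·6m₁/r⁴, so |F| = (μ₀/4π)·6m₁m₂/r⁴.
F = 6(10⁻⁷)(0.215)(0.0134)/(0.262)⁴ = 3.669×10⁻⁷ N.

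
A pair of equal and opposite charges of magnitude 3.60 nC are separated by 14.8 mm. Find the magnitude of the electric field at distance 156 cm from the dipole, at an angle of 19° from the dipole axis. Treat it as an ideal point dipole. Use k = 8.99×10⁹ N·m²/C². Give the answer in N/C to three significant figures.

E ≈ 0.242 N/C

Dipole moment p = qd = (3.60×10⁻⁹ C)(0.0148 m) = 5.328×10⁻¹¹ C·m.
At angle θ the dipole field magnitude is E = (kp/r³)·√(1 + 3cos²θ).
kp/r³ = (8.99×10⁹)(5.328×10⁻¹¹) / (1.56)³ = 0.1262 N/C.
√(1 + 3cos²19°) = √(1 + 3·0.8940) = √3.6820 ≈ 1.9189.
E ≈ 0.1262 × 1.919 = 0.2421 N/C.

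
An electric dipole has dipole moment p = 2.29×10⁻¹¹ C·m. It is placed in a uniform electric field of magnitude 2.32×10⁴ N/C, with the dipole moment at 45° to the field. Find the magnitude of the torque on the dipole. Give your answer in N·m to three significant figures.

Torque on an electric dipole: τ = pE sinθ.
τ = (2.29×10⁻¹¹)(2.32×10⁴)·sin45° = 3.757×10⁻⁷ N·m.

τ ≈ 3.76×10⁻⁷ N·m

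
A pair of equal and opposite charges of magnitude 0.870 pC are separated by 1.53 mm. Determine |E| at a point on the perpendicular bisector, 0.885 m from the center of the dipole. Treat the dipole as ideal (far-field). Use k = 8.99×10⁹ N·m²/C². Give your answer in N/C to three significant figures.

Dipole moment p = qd = (8.70×10⁻¹³ C)(0.00153 m) = 1.331×10⁻¹⁵ C·m.
In the equatorial plane E = kp/r³.
E = (8.99×10⁹)(1.331×10⁻¹⁵) / (0.885)³ = 1.726×10⁻⁵ N/C.

E ≈ 1.73×10⁻⁵ N/C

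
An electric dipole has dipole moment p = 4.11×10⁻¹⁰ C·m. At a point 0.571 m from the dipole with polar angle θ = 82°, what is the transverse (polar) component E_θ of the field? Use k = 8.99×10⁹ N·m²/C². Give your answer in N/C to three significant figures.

For a dipole, E_θ = (kp sinθ)/r³.
kp/r³ = (8.99×10⁹)(4.11×10⁻¹⁰)/(0.571)³ = 19.85 N/C.
E_θ = 19.85·sin82° = 19.65 N/C.

E_θ ≈ 19.7 N/C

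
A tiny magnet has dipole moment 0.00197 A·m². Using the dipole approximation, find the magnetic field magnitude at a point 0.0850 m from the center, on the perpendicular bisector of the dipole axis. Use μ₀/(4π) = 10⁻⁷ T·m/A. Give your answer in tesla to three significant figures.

B ≈ 3.21×10⁻⁷ T

In the equatorial plane B = (μ₀/4π)·m/r³ (half the axial value).
B = (10⁻⁷)·(0.00197) / (0.0850)³ = 3.208×10⁻⁷ T.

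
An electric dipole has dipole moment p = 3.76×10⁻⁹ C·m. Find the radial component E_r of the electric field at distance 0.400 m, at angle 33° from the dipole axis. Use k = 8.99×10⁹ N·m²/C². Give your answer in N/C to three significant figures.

For a dipole, E_r = (2kp cosθ)/r³.
kp/r³ = (8.99×10⁹)(3.76×10⁻⁹)/(0.400)³ = 528.2 N/C.
E_r = 2·528.2·cos33° = 885.9 N/C.

E_r ≈ 886 N/C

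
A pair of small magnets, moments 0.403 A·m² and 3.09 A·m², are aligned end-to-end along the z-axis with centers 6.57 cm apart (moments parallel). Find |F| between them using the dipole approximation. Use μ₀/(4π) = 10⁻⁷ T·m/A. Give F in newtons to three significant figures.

On-axis B of dipole 1: B = (μ₀/4π)·2m₁/r³. Force on dipole 2: F = m₂·dB/dr.
dB/dr = −(μ₀/4π)·6m₁/r⁴, so |F| = (μ₀/4π)·6m₁m₂/r⁴.
F = 6(10⁻⁷)(0.403)(3.09)/(0.0657)⁴ = 0.04010 N.

F ≈ 0.0401 N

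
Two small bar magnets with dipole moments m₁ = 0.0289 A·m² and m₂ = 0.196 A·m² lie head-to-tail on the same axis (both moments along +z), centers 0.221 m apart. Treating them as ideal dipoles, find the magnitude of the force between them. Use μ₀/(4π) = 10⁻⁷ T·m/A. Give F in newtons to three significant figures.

F ≈ 1.42×10⁻⁶ N

On-axis B of dipole 1: B = (μ₀/4π)·2m₁/r³. Force on dipole 2: F = m₂·dB/dr.
dB/dr = −(μ₀/4π)·6m₁/r⁴, so |F| = (μ₀/4π)·6m₁m₂/r⁴.
F = 6(10⁻⁷)(0.0289)(0.196)/(0.221)⁴ = 1.425×10⁻⁶ N.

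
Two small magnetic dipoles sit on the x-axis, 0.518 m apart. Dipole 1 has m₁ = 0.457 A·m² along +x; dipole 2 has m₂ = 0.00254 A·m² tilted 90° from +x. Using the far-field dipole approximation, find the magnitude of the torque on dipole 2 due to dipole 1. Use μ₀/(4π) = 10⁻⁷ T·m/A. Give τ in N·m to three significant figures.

Dipole B is on the axis of dipole A, so B₁ there is axial: B₁ = (μ₀/4π)·2m₁/r³ along +x.
B₁ = 2(10⁻⁷)(0.457)/(0.518)³ = 6.576×10⁻⁷ T.
τ = m₂ B₁ sinθ.
τ = (0.00254)(6.576×10⁻⁷)·sin90° = 1.670×10⁻⁹ N·m.

τ ≈ 1.67×10⁻⁹ N·m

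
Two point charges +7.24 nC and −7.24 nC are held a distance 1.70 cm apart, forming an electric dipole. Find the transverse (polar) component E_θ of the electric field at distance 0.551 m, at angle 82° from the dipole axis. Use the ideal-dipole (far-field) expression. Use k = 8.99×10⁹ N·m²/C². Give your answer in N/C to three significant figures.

E_θ ≈ 6.55 N/C

Dipole moment p = qd = (7.24×10⁻⁹ C)(0.0170 m) = 1.231×10⁻¹⁰ C·m.
For a dipole, E_θ = (kp sinθ)/r³.
kp/r³ = (8.99×10⁹)(1.231×10⁻¹⁰)/(0.551)³ = 6.616 N/C.
E_θ = 6.616·sin82° = 6.551 N/C.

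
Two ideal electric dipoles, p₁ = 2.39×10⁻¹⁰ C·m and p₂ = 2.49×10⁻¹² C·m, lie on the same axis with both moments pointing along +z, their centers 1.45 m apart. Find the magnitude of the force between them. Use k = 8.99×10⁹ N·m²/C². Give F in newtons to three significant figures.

F ≈ 7.26×10⁻¹² N

On-axis field of dipole 1 at distance r: E = 2kp₁/r³. Force on dipole 2 is F = p₂·dE/dr (gradient along axis).
dE/dr = −6kp₁/r⁴, so |F| = 6kp₁p₂/r⁴ (attractive for aligned moments).
F = 6(8.99×10⁹)(2.39×10⁻¹⁰)(2.49×10⁻¹²)/(1.45)⁴ = 7.262×10⁻¹² N.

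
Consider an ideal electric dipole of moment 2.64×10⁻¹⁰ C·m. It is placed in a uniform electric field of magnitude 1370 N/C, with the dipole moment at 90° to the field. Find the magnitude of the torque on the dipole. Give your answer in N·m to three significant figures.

τ ≈ 3.62×10⁻⁷ N·m

Torque on an electric dipole: τ = pE sinθ.
τ = (2.64×10⁻¹⁰)(1370)·sin90° = 3.617×10⁻⁷ N·m.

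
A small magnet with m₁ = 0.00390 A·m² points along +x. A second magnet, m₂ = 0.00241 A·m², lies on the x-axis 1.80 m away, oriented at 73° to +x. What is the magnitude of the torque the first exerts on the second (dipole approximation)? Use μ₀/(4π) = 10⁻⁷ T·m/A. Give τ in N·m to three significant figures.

Dipole B is on the axis of dipole A, so B₁ there is axial: B₁ = (μ₀/4π)·2m₁/r³ along +x.
B₁ = 2(10⁻⁷)(0.00390)/(1.80)³ = 1.337×10⁻¹⁰ T.
τ = m₂ B₁ sinθ.
τ = (0.00241)(1.337×10⁻¹⁰)·sin73° = 3.082×10⁻¹³ N·m.

τ ≈ 3.08×10⁻¹³ N·m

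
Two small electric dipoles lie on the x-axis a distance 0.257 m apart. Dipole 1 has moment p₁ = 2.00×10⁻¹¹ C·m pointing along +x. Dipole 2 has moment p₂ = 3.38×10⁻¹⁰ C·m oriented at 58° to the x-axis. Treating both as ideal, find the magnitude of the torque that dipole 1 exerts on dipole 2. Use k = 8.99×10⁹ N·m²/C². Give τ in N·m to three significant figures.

τ ≈ 6.07×10⁻⁹ N·m

The second dipole sits on the axis of the first, so the field there is axial: E₁ = 2kp₁/r³ along +x.
E₁ = 2(8.99×10⁹)(2.00×10⁻¹¹)/(0.257)³ = 21.18 N/C.
Torque on the second dipole: τ = p₂ E₁ sinθ.
τ = (3.38×10⁻¹⁰)(21.18)·sin58° = 6.072×10⁻⁹ N·m.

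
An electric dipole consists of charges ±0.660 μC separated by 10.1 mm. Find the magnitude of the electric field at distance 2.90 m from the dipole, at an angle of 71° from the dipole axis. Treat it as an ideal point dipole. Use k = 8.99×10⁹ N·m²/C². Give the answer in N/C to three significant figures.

Dipole moment p = qd = (6.60×10⁻⁷ C)(0.0101 m) = 6.666×10⁻⁹ C·m.
At angle θ the dipole field magnitude is E = (kp/r³)·√(1 + 3cos²θ).
kp/r³ = (8.99×10⁹)(6.666×10⁻⁹) / (2.90)³ = 2.457 N/C.
√(1 + 3cos²71°) = √(1 + 3·0.1060) = √1.3180 ≈ 1.1480.
E ≈ 2.457 × 1.148 = 2.821 N/C.

E ≈ 2.82 N/C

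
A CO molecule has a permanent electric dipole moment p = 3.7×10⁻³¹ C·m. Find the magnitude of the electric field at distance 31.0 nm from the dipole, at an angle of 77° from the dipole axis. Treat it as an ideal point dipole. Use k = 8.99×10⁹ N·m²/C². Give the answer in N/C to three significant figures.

At angle θ the dipole field magnitude is E = (kp/r³)·√(1 + 3cos²θ).
kp/r³ = (8.99×10⁹)(3.70×10⁻³¹) / (3.10×10⁻⁸)³ = 111.7 N/C.
√(1 + 3cos²77°) = √(1 + 3·0.0506) = √1.1518 ≈ 1.0732.
E ≈ 111.7 × 1.073 = 119.8 N/C.

E ≈ 120 N/C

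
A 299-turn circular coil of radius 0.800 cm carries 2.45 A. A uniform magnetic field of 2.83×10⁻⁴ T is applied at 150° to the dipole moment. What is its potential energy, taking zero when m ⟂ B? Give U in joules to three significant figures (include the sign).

U ≈ 3.61×10⁻⁵ J

m = NIA = NIπa² = 299·(2.45)·π·(0.00800)² = 0.1473 A·m².
U = −m·B = −mB cosθ.
U = −(0.1473)(2.83×10⁻⁴)·cos150° = 3.610×10⁻⁵ J.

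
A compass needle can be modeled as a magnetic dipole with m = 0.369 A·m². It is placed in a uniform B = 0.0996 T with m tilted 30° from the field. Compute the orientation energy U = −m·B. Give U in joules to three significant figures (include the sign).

U ≈ -0.0318 J

U = −m·B = −mB cosθ.
U = −(0.369)(0.0996)·cos30° = -0.03183 J.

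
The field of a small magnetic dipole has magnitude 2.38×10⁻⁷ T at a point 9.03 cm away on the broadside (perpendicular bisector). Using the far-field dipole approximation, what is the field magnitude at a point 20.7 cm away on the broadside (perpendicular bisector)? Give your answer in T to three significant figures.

B ≈ 1.98×10⁻⁸ T

Dipole fields scale as 1/r³ in the far field; the geometry is the same at both points.
B₂ = B₁ · (r₁/r₂)³ = 2.38×10⁻⁷ · (9.03/20.7)³.
(r₁/r₂)³ = (0.4362)³ = 0.08301.
B₂ ≈ 1.976×10⁻⁸ T.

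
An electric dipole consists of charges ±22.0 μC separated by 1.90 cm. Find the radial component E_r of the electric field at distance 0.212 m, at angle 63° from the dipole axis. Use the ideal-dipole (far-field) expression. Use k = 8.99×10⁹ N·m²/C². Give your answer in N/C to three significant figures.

E_r ≈ 3.58×10⁵ N/C

Dipole moment p = qd = (2.20×10⁻⁵ C)(0.0190 m) = 4.18×10⁻⁷ C·m.
For a dipole, E_r = (2kp cosθ)/r³.
kp/r³ = (8.99×10⁹)(4.18×10⁻⁷)/(0.212)³ = 3.944×10⁵ N/C.
E_r = 2·3.944×10⁵·cos63° = 3.581×10⁵ N/C.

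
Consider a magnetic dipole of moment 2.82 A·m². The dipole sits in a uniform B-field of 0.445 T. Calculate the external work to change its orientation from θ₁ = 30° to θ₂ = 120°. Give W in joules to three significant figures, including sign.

W_ext = ΔU = −mB cosθ₂ + mB cosθ₁ = mB(cosθ₁ − cosθ₂).
W = (2.82)(0.445)·(cos30° − cos120°) = (1.255)·(+1.3660) = 1.714 J.

W ≈ 1.71 J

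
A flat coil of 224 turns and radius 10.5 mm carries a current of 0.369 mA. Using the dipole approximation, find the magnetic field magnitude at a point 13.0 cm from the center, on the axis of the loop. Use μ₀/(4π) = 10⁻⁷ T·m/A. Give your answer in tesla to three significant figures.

B ≈ 2.61×10⁻⁹ T

m = NIA = NIπa² = 224·(3.69×10⁻⁴)·π·(0.0105)² = 2.863×10⁻⁵ A·m².
On axis B = (μ₀/4π)·2m/r³.
B = 2·(10⁻⁷)·(2.863×10⁻⁵) / (0.130)³ = 2.606×10⁻⁹ T.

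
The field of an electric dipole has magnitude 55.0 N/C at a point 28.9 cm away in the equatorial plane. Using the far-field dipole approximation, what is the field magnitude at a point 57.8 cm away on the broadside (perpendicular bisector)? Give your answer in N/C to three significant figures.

E ≈ 6.88 N/C

Dipole fields scale as 1/r³ in the far field; the geometry is the same at both points.
E₂ = E₁ · (r₁/r₂)³ = 55.0 · (28.9/57.8)³.
(r₁/r₂)³ = (0.5)³ = 0.125.
E₂ ≈ 6.875 N/C.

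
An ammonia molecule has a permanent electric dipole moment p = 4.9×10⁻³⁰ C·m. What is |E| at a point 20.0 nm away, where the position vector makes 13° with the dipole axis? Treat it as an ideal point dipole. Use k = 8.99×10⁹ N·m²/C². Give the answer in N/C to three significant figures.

At angle θ the dipole field magnitude is E = (kp/r³)·√(1 + 3cos²θ).
kp/r³ = (8.99×10⁹)(4.90×10⁻³⁰) / (2.00×10⁻⁸)³ = 5506 N/C.
√(1 + 3cos²13°) = √(1 + 3·0.9494) = √3.8482 ≈ 1.9617.
E ≈ 5506 × 1.962 = 1.080×10⁴ N/C.

E ≈ 1.08×10⁴ N/C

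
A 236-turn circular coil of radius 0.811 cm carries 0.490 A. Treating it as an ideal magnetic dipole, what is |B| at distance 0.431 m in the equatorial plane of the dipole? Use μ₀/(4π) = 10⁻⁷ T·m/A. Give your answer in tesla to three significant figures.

B ≈ 2.98×10⁻⁸ T

m = NIA = NIπa² = 236·(0.490)·π·(0.00811)² = 0.02389 A·m².
In the equatorial plane B = (μ₀/4π)·m/r³ (half the axial value).
B = (10⁻⁷)·(0.02389) / (0.431)³ = 2.984×10⁻⁸ T.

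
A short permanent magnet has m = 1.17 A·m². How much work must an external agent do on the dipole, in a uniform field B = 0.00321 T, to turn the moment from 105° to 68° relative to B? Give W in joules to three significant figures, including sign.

W ≈ -0.00238 J

W_ext = ΔU = −mB cosθ₂ + mB cosθ₁ = mB(cosθ₁ − cosθ₂).
W = (1.17)(0.00321)·(cos105° − cos68°) = (0.003756)·(-0.6334) = -0.002379 J.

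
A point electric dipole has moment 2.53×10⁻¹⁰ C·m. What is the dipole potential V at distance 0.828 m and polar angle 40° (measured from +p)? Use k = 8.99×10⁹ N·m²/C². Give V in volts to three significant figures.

V ≈ 2.54 V

The dipole potential is V = kp cosθ / r².
V = (8.99×10⁹)(2.53×10⁻¹⁰)·cos40° / (0.828)² = 2.541 V.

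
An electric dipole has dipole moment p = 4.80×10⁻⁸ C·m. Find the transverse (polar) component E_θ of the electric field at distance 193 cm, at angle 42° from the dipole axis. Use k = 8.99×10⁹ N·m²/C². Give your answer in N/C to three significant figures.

E_θ ≈ 40.2 N/C

For a dipole, E_θ = (kp sinθ)/r³.
kp/r³ = (8.99×10⁹)(4.80×10⁻⁸)/(1.93)³ = 60.02 N/C.
E_θ = 60.02·sin42° = 40.16 N/C.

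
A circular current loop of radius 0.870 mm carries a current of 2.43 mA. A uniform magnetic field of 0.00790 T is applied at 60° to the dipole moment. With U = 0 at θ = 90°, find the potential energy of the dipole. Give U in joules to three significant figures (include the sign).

Magnetic moment m = IA = Iπa² = (0.00243)·π·(8.70×10⁻⁴)² = 5.778×10⁻⁹ A·m².
U = −m·B = −mB cosθ.
U = −(5.778×10⁻⁹)(0.00790)·cos60° = -2.282×10⁻¹¹ J.

U ≈ -2.28×10⁻¹¹ J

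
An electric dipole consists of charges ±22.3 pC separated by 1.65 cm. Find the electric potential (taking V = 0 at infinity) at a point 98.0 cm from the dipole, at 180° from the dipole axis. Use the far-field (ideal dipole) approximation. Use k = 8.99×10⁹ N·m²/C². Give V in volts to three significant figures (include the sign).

V ≈ -0.00344 V

Dipole moment p = qd = (2.23×10⁻¹¹ C)(0.0165 m) = 3.68×10⁻¹³ C·m.
The dipole potential is V = kp cosθ / r².
V = (8.99×10⁹)(3.68×10⁻¹³)·cos180° / (0.980)² = -0.003445 V.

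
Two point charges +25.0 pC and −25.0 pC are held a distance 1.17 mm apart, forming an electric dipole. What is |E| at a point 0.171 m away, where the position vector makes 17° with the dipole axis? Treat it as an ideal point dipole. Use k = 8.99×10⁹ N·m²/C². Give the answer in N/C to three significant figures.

Dipole moment p = qd = (2.50×10⁻¹¹ C)(0.00117 m) = 2.925×10⁻¹⁴ C·m.
At angle θ the dipole field magnitude is E = (kp/r³)·√(1 + 3cos²θ).
kp/r³ = (8.99×10⁹)(2.925×10⁻¹⁴) / (0.171)³ = 0.05259 N/C.
√(1 + 3cos²17°) = √(1 + 3·0.9145) = √3.7436 ≈ 1.9348.
E ≈ 0.05259 × 1.935 = 0.1018 N/C.

E ≈ 0.102 N/C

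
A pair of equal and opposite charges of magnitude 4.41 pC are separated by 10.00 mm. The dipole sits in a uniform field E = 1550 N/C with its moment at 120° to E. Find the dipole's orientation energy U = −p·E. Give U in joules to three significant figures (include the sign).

Dipole moment p = qd = (4.41×10⁻¹² C)(0.0100 m) = 4.41×10⁻¹⁴ C·m.
U = −p·E = −pE cosθ.
U = −(4.41×10⁻¹⁴)(1550)·cos120° = 3.418×10⁻¹¹ J.

U ≈ 3.42×10⁻¹¹ J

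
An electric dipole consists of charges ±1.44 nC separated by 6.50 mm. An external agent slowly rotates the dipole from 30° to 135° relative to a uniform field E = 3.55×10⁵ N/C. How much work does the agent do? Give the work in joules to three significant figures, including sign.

W ≈ 5.23×10⁻⁶ J

Dipole moment p = qd = (1.44×10⁻⁹ C)(0.00650 m) = 9.36×10⁻¹² C·m.
W_ext = ΔU = U(θ₂) − U(θ₁) = −pE cosθ₂ − (−pE cosθ₁) = pE(cosθ₁ − cosθ₂).
W = (9.36×10⁻¹²)(3.55×10⁵)·(cos30° − cos135°) = (3.323×10⁻⁶)·(+1.5731) = 5.227×10⁻⁶ J.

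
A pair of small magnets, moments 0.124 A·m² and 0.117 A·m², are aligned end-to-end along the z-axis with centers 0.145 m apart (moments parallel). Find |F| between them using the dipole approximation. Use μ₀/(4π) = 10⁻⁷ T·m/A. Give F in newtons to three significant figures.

F ≈ 1.97×10⁻⁵ N

On-axis B of dipole 1: B = (μ₀/4π)·2m₁/r³. Force on dipole 2: F = m₂·dB/dr.
dB/dr = −(μ₀/4π)·6m₁/r⁴, so |F| = (μ₀/4π)·6m₁m₂/r⁴.
F = 6(10⁻⁷)(0.124)(0.117)/(0.145)⁴ = 1.969×10⁻⁵ N.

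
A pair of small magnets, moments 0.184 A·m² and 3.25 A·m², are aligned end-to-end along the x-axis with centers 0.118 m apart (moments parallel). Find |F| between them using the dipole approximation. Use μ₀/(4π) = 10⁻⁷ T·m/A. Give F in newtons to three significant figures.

F ≈ 0.00185 N

On-axis B of dipole 1: B = (μ₀/4π)·2m₁/r³. Force on dipole 2: F = m₂·dB/dr.
dB/dr = −(μ₀/4π)·6m₁/r⁴, so |F| = (μ₀/4π)·6m₁m₂/r⁴.
F = 6(10⁻⁷)(0.184)(3.25)/(0.118)⁴ = 0.001851 N.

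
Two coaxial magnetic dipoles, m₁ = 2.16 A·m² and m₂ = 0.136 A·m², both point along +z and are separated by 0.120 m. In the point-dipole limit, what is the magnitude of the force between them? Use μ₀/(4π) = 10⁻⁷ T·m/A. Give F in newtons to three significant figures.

F ≈ 8.50×10⁻⁴ N

On-axis B of dipole 1: B = (μ₀/4π)·2m₁/r³. Force on dipole 2: F = m₂·dB/dr.
dB/dr = −(μ₀/4π)·6m₁/r⁴, so |F| = (μ₀/4π)·6m₁m₂/r⁴.
F = 6(10⁻⁷)(2.16)(0.136)/(0.120)⁴ = 8.500×10⁻⁴ N.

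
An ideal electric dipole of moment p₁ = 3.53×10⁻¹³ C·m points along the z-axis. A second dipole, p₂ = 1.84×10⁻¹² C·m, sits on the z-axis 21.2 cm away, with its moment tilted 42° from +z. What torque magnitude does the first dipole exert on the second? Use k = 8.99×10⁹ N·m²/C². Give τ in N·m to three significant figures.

τ ≈ 8.20×10⁻¹³ N·m

The second dipole sits on the axis of the first, so the field there is axial: E₁ = 2kp₁/r³ along +z.
E₁ = 2(8.99×10⁹)(3.53×10⁻¹³)/(0.212)³ = 0.6661 N/C.
Torque on the second dipole: τ = p₂ E₁ sinθ.
τ = (1.84×10⁻¹²)(0.6661)·sin42° = 8.201×10⁻¹³ N·m.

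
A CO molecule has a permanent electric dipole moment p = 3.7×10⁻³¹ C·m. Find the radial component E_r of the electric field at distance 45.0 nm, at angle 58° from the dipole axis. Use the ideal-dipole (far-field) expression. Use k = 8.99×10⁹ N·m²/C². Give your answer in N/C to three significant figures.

E_r ≈ 38.7 N/C

For a dipole, E_r = (2kp cosθ)/r³.
kp/r³ = (8.99×10⁹)(3.70×10⁻³¹)/(4.50×10⁻⁸)³ = 36.50 N/C.
E_r = 2·36.50·cos58° = 38.69 N/C.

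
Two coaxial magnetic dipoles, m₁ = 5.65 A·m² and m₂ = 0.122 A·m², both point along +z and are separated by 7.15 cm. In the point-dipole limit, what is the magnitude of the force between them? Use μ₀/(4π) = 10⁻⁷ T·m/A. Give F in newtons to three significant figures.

F ≈ 0.0158 N

On-axis B of dipole 1: B = (μ₀/4π)·2m₁/r³. Force on dipole 2: F = m₂·dB/dr.
dB/dr = −(μ₀/4π)·6m₁/r⁴, so |F| = (μ₀/4π)·6m₁m₂/r⁴.
F = 6(10⁻⁷)(5.65)(0.122)/(0.0715)⁴ = 0.01582 N.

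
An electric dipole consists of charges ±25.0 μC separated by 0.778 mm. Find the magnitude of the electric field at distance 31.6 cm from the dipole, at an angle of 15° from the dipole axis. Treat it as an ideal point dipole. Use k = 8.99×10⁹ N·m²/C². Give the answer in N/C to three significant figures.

Dipole moment p = qd = (2.50×10⁻⁵ C)(7.78×10⁻⁴ m) = 1.945×10⁻⁸ C·m.
At angle θ the dipole field magnitude is E = (kp/r³)·√(1 + 3cos²θ).
kp/r³ = (8.99×10⁹)(1.945×10⁻⁸) / (0.316)³ = 5541 N/C.
√(1 + 3cos²15°) = √(1 + 3·0.9330) = √3.7990 ≈ 1.9491.
E ≈ 5541 × 1.949 = 1.080×10⁴ N/C.

E ≈ 1.08×10⁴ N/C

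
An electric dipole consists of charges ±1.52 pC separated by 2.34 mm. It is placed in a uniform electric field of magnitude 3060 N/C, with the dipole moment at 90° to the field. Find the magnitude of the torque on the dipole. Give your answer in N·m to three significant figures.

Dipole moment p = qd = (1.52×10⁻¹² C)(0.00234 m) = 3.557×10⁻¹⁵ C·m.
Torque on an electric dipole: τ = pE sinθ.
τ = (3.557×10⁻¹⁵)(3060)·sin90° = 1.088×10⁻¹¹ N·m.

τ ≈ 1.09×10⁻¹¹ N·m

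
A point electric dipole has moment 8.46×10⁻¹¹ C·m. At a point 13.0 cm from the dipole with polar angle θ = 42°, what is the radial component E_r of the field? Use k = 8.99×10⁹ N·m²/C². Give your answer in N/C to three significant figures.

For a dipole, E_r = (2kp cosθ)/r³.
kp/r³ = (8.99×10⁹)(8.46×10⁻¹¹)/(0.130)³ = 346.2 N/C.
E_r = 2·346.2·cos42° = 514.5 N/C.

E_r ≈ 515 N/C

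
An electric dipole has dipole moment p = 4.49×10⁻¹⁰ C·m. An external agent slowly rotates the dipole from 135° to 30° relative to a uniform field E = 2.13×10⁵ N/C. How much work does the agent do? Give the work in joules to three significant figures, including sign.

W_ext = ΔU = U(θ₂) − U(θ₁) = −pE cosθ₂ − (−pE cosθ₁) = pE(cosθ₁ − cosθ₂).
W = (4.49×10⁻¹⁰)(2.13×10⁵)·(cos135° − cos30°) = (9.564×10⁻⁵)·(-1.5731) = -1.504×10⁻⁴ J.

W ≈ -1.50×10⁻⁴ J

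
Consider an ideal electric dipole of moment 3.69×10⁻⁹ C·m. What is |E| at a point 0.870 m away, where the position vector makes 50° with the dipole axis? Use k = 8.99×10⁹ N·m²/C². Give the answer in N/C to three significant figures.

At angle θ the dipole field magnitude is E = (kp/r³)·√(1 + 3cos²θ).
kp/r³ = (8.99×10⁹)(3.69×10⁻⁹) / (0.870)³ = 50.38 N/C.
√(1 + 3cos²50°) = √(1 + 3·0.4132) = √2.2395 ≈ 1.4965.
E ≈ 50.38 × 1.497 = 75.39 N/C.

E ≈ 75.4 N/C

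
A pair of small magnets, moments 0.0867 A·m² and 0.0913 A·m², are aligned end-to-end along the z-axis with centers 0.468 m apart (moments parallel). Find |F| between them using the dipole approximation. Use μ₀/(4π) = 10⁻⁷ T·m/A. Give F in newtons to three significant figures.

On-axis B of dipole 1: B = (μ₀/4π)·2m₁/r³. Force on dipole 2: F = m₂·dB/dr.
dB/dr = −(μ₀/4π)·6m₁/r⁴, so |F| = (μ₀/4π)·6m₁m₂/r⁴.
F = 6(10⁻⁷)(0.0867)(0.0913)/(0.468)⁴ = 9.901×10⁻⁸ N.

F ≈ 9.90×10⁻⁸ N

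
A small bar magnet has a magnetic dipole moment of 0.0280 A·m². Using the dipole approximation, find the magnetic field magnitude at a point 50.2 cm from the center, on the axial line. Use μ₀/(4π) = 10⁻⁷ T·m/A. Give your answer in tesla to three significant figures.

B ≈ 4.43×10⁻⁸ T

On axis B = (μ₀/4π)·2m/r³.
B = 2·(10⁻⁷)·(0.0280) / (0.502)³ = 4.427×10⁻⁸ T.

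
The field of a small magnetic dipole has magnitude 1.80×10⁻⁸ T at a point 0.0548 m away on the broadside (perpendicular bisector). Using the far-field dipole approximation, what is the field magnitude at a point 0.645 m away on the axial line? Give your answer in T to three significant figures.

B ≈ 2.21×10⁻¹¹ T

Dipole fields scale as 1/r³ in the far field.
The axial field is twice the equatorial field at the same r, so the geometry factor is 2/1.
B₂ = B₁ · (2/1) · (r₁/r₂)³ = 1.80×10⁻⁸ · 2 · (0.0548/0.645)³.
(r₁/r₂)³ = (0.08496)³ = 0.0006133.
B₂ ≈ 2.208×10⁻¹¹ T.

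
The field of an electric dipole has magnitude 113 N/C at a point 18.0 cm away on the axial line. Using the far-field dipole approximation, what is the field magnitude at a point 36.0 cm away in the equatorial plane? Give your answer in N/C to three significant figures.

E ≈ 7.06 N/C

Dipole fields scale as 1/r³ in the far field.
The axial field is twice the equatorial field at the same r, so the geometry factor is 1/2.
E₂ = E₁ · (1/2) · (r₁/r₂)³ = 113 · 0.5 · (18.0/36.0)³.
(r₁/r₂)³ = (0.5)³ = 0.125.
E₂ ≈ 7.062 N/C.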